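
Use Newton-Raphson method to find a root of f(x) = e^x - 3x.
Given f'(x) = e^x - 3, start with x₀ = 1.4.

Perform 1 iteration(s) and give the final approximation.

f(x) = e^x - 3x
f'(x) = e^x - 3
x₀ = 1.4

Newton-Raphson formula: x_{n+1} = x_n - f(x_n)/f'(x_n)

Iteration 1:
  f(1.400000) = -0.144800
  f'(1.400000) = 1.055200
  x_1 = 1.400000 - (-0.144800)/1.055200 = 1.537225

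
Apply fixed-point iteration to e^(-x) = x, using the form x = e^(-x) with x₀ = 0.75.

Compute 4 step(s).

Equation: e^(-x) = x
Fixed-point form: x = e^(-x)
x₀ = 0.75

x_1 = g(0.750000) = 0.472367
x_2 = g(0.472367) = 0.623525
x_3 = g(0.623525) = 0.536052
x_4 = g(0.536052) = 0.585054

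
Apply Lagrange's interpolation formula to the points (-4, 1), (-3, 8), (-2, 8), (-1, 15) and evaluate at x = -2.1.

Lagrange interpolation formula:
P(x) = Σ yᵢ × Lᵢ(x)
where Lᵢ(x) = Π_{j≠i} (x - xⱼ)/(xᵢ - xⱼ)

L_0(-2.1) = (-2.1 - (-3))/(-4 - (-3)) × (-2.1 - (-2))/(-4 - (-2)) × (-2.1 - (-1))/(-4 - (-1)) = -0.016500
L_1(-2.1) = (-2.1 - (-4))/(-3 - (-4)) × (-2.1 - (-2))/(-3 - (-2)) × (-2.1 - (-1))/(-3 - (-1)) = 0.104500
L_2(-2.1) = (-2.1 - (-4))/(-2 - (-4)) × (-2.1 - (-3))/(-2 - (-3)) × (-2.1 - (-1))/(-2 - (-1)) = 0.940500
L_3(-2.1) = (-2.1 - (-4))/(-1 - (-4)) × (-2.1 - (-3))/(-1 - (-3)) × (-2.1 - (-2))/(-1 - (-2)) = -0.028500

P(-2.1) = 1×L_0(-2.1) + 8×L_1(-2.1) + 8×L_2(-2.1) + 15×L_3(-2.1)
P(-2.1) = 7.916000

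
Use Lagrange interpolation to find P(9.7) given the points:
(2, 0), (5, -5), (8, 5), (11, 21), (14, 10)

Lagrange interpolation formula:
P(x) = Σ yᵢ × Lᵢ(x)
where Lᵢ(x) = Π_{j≠i} (x - xⱼ)/(xᵢ - xⱼ)

L_0(9.7) = (9.7 - 5)/(2 - 5) × (9.7 - 8)/(2 - 8) × (9.7 - 11)/(2 - 11) × (9.7 - 14)/(2 - 14) = 0.022975
L_1(9.7) = (9.7 - 2)/(5 - 2) × (9.7 - 8)/(5 - 8) × (9.7 - 11)/(5 - 11) × (9.7 - 14)/(5 - 14) = -0.150562
L_2(9.7) = (9.7 - 2)/(8 - 2) × (9.7 - 5)/(8 - 5) × (9.7 - 11)/(8 - 11) × (9.7 - 14)/(8 - 14) = 0.624389
L_3(9.7) = (9.7 - 2)/(11 - 2) × (9.7 - 5)/(11 - 5) × (9.7 - 8)/(11 - 8) × (9.7 - 14)/(11 - 14) = 0.544339
L_4(9.7) = (9.7 - 2)/(14 - 2) × (9.7 - 5)/(14 - 5) × (9.7 - 8)/(14 - 8) × (9.7 - 11)/(14 - 11) = -0.041142

P(9.7) = 0×L_0(9.7) + (-5)×L_1(9.7) + 5×L_2(9.7) + 21×L_3(9.7) + 10×L_4(9.7)
P(9.7) = 14.894462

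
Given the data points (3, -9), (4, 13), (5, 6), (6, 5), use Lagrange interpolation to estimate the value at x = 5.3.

Lagrange interpolation formula:
P(x) = Σ yᵢ × Lᵢ(x)
where Lᵢ(x) = Π_{j≠i} (x - xⱼ)/(xᵢ - xⱼ)

L_0(5.3) = (5.3 - 4)/(3 - 4) × (5.3 - 5)/(3 - 5) × (5.3 - 6)/(3 - 6) = 0.045500
L_1(5.3) = (5.3 - 3)/(4 - 3) × (5.3 - 5)/(4 - 5) × (5.3 - 6)/(4 - 6) = -0.241500
L_2(5.3) = (5.3 - 3)/(5 - 3) × (5.3 - 4)/(5 - 4) × (5.3 - 6)/(5 - 6) = 1.046500
L_3(5.3) = (5.3 - 3)/(6 - 3) × (5.3 - 4)/(6 - 4) × (5.3 - 5)/(6 - 5) = 0.149500

P(5.3) = (-9)×L_0(5.3) + 13×L_1(5.3) + 6×L_2(5.3) + 5×L_3(5.3)
P(5.3) = 3.477500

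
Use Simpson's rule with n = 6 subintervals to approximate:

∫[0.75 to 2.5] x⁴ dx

f(x) = x⁴
a = 0.75, b = 2.5, n = 6
h = (b - a)/n = 0.291667

Simpson's rule: (h/3)[f(x₀) + 4f(x₁) + 2f(x₂) + ... + f(xₙ)]

x_0 = 0.7500, f(x_0) = 0.316406, coefficient = 1
x_1 = 1.0417, f(x_1) = 1.177376, coefficient = 4
x_2 = 1.3333, f(x_2) = 3.160494, coefficient = 2
x_3 = 1.6250, f(x_3) = 6.972900, coefficient = 4
x_4 = 1.9167, f(x_4) = 13.495419, coefficient = 2
x_5 = 2.2083, f(x_5) = 23.782555, coefficient = 4
x_6 = 2.5000, f(x_6) = 39.062500, coefficient = 1

I ≈ (0.291667/3) × 200.422056 = 19.485478
Exact value: 19.483789
Error: 0.001689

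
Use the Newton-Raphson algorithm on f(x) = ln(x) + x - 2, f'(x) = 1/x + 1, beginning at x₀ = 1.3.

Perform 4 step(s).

f(x) = ln(x) + x - 2
f'(x) = 1/x + 1
x₀ = 1.3

Newton-Raphson formula: x_{n+1} = x_n - f(x_n)/f'(x_n)

Iteration 1:
  f(1.300000) = -0.437636
  f'(1.300000) = 1.769231
  x_1 = 1.300000 - (-0.437636)/1.769231 = 1.547359
Iteration 2:
  f(1.547359) = -0.016091
  f'(1.547359) = 1.646262
  x_2 = 1.547359 - (-0.016091)/1.646262 = 1.557134
Iteration 3:
  f(1.557134) = -0.000020
  f'(1.557134) = 1.642206
  x_3 = 1.557134 - (-0.000020)/1.642206 = 1.557146
Iteration 4:
  f(1.557146) = 0.000000
  f'(1.557146) = 1.642201
  x_4 = 1.557146 - 0.000000/1.642201 = 1.557146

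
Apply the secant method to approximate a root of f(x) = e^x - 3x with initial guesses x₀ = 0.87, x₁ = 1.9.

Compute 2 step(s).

f(x) = e^x - 3x
x₀ = 0.87, x₁ = 1.9

Secant formula: x_{n+1} = x_n - f(x_n)(x_n - x_{n-1})/(f(x_n) - f(x_{n-1}))

Iteration 1:
  f(0.870000) = -0.223089
  f(1.900000) = 0.985894
  x_2 = 1.900000 - 0.985894×(1.900000 - 0.870000)/(0.985894 - (-0.223089))
       = 1.060062
Iteration 2:
  f(1.900000) = 0.985894
  f(1.060062) = -0.293636
  x_3 = 1.060062 - (-0.293636)×(1.060062 - 1.900000)/(-0.293636 - 0.985894)
       = 1.252817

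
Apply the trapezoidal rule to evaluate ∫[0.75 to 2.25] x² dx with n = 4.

f(x) = x²
a = 0.75, b = 2.25, n = 4
h = (b - a)/n = 0.375000

Trapezoidal rule: (h/2)[f(x₀) + 2f(x₁) + 2f(x₂) + ... + f(xₙ)]

x_0 = 0.7500, f(x_0) = 0.562500, coefficient = 1
x_1 = 1.1250, f(x_1) = 1.265625, coefficient = 2
x_2 = 1.5000, f(x_2) = 2.250000, coefficient = 2
x_3 = 1.8750, f(x_3) = 3.515625, coefficient = 2
x_4 = 2.2500, f(x_4) = 5.062500, coefficient = 1

I ≈ (0.375000/2) × 19.687500 = 3.691406
Exact value: 3.656250
Error: 0.035156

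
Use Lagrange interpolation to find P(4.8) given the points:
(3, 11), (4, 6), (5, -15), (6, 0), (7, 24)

Lagrange interpolation formula:
P(x) = Σ yᵢ × Lᵢ(x)
where Lᵢ(x) = Π_{j≠i} (x - xⱼ)/(xᵢ - xⱼ)

L_0(4.8) = (4.8 - 4)/(3 - 4) × (4.8 - 5)/(3 - 5) × (4.8 - 6)/(3 - 6) × (4.8 - 7)/(3 - 7) = -0.017600
L_1(4.8) = (4.8 - 3)/(4 - 3) × (4.8 - 5)/(4 - 5) × (4.8 - 6)/(4 - 6) × (4.8 - 7)/(4 - 7) = 0.158400
L_2(4.8) = (4.8 - 3)/(5 - 3) × (4.8 - 4)/(5 - 4) × (4.8 - 6)/(5 - 6) × (4.8 - 7)/(5 - 7) = 0.950400
L_3(4.8) = (4.8 - 3)/(6 - 3) × (4.8 - 4)/(6 - 4) × (4.8 - 5)/(6 - 5) × (4.8 - 7)/(6 - 7) = -0.105600
L_4(4.8) = (4.8 - 3)/(7 - 3) × (4.8 - 4)/(7 - 4) × (4.8 - 5)/(7 - 5) × (4.8 - 6)/(7 - 6) = 0.014400

P(4.8) = 11×L_0(4.8) + 6×L_1(4.8) + (-15)×L_2(4.8) + 0×L_3(4.8) + 24×L_4(4.8)
P(4.8) = -13.153600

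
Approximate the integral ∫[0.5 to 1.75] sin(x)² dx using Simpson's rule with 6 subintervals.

f(x) = sin(x)²
a = 0.5, b = 1.75, n = 6
h = (b - a)/n = 0.208333

Simpson's rule: (h/3)[f(x₀) + 4f(x₁) + 2f(x₂) + ... + f(xₙ)]

x_0 = 0.5000, f(x_0) = 0.229849, coefficient = 1
x_1 = 0.7083, f(x_1) = 0.423240, coefficient = 4
x_2 = 0.9167, f(x_2) = 0.629766, coefficient = 2
x_3 = 1.1250, f(x_3) = 0.814087, coefficient = 4
x_4 = 1.3333, f(x_4) = 0.944663, coefficient = 2
x_5 = 1.5417, f(x_5) = 0.999152, coefficient = 4
x_6 = 1.7500, f(x_6) = 0.968228, coefficient = 1

I ≈ (0.208333/3) × 13.292849 = 0.923115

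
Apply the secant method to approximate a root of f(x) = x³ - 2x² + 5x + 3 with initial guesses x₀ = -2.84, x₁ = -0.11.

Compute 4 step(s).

f(x) = x³ - 2x² + 5x + 3
x₀ = -2.84, x₁ = -0.11

Secant formula: x_{n+1} = x_n - f(x_n)(x_n - x_{n-1})/(f(x_n) - f(x_{n-1}))

Iteration 1:
  f(-2.840000) = -50.237504
  f(-0.110000) = 2.424469
  x_2 = -0.110000 - 2.424469×(-0.110000 - (-2.840000))/(2.424469 - (-50.237504))
       = -0.235685
Iteration 2:
  f(-0.110000) = 2.424469
  f(-0.235685) = 1.697391
  x_3 = -0.235685 - 1.697391×(-0.235685 - (-0.110000))/(1.697391 - 2.424469)
       = -0.529100
Iteration 3:
  f(-0.235685) = 1.697391
  f(-0.529100) = -0.353513
  x_4 = -0.529100 - (-0.353513)×(-0.529100 - (-0.235685))/(-0.353513 - 1.697391)
       = -0.478524
Iteration 4:
  f(-0.529100) = -0.353513
  f(-0.478524) = 0.039834
  x_5 = -0.478524 - 0.039834×(-0.478524 - (-0.529100))/(0.039834 - (-0.353513))
       = -0.483646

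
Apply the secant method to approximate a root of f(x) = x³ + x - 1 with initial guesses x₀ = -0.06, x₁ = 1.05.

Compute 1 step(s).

f(x) = x³ + x - 1
x₀ = -0.06, x₁ = 1.05

Secant formula: x_{n+1} = x_n - f(x_n)(x_n - x_{n-1})/(f(x_n) - f(x_{n-1}))

Iteration 1:
  f(-0.060000) = -1.060216
  f(1.050000) = 1.207625
  x_2 = 1.050000 - 1.207625×(1.050000 - (-0.060000))/(1.207625 - (-1.060216))
       = 0.458925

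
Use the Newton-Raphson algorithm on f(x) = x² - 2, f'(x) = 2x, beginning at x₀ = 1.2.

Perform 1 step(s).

f(x) = x² - 2
f'(x) = 2x
x₀ = 1.2

Newton-Raphson formula: x_{n+1} = x_n - f(x_n)/f'(x_n)

Iteration 1:
  f(1.200000) = -0.560000
  f'(1.200000) = 2.400000
  x_1 = 1.200000 - (-0.560000)/2.400000 = 1.433333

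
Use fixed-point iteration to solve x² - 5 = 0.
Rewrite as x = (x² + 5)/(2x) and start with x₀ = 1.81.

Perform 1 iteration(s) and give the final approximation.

Equation: x² - 5 = 0
Fixed-point form: x = (x² + 5)/(2x)
x₀ = 1.81

x_1 = g(1.810000) = 2.286215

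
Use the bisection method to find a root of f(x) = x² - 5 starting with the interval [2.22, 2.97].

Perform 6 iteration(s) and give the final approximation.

f(x) = x² - 5
Initial interval: [2.22, 2.97]

Iteration 1:
  c_1 = (2.220000 + 2.970000)/2 = 2.595000
  f(c_1) = f(2.595000) = 1.734025
  f(a) × f(c) < 0, new interval: [2.220000, 2.595000]
Iteration 2:
  c_2 = (2.220000 + 2.595000)/2 = 2.407500
  f(c_2) = f(2.407500) = 0.796056
  f(a) × f(c) < 0, new interval: [2.220000, 2.407500]
Iteration 3:
  c_3 = (2.220000 + 2.407500)/2 = 2.313750
  f(c_3) = f(2.313750) = 0.353439
  f(a) × f(c) < 0, new interval: [2.220000, 2.313750]
Iteration 4:
  c_4 = (2.220000 + 2.313750)/2 = 2.266875
  f(c_4) = f(2.266875) = 0.138722
  f(a) × f(c) < 0, new interval: [2.220000, 2.266875]
Iteration 5:
  c_5 = (2.220000 + 2.266875)/2 = 2.243438
  f(c_5) = f(2.243438) = 0.033012
  f(a) × f(c) < 0, new interval: [2.220000, 2.243438]
Iteration 6:
  c_6 = (2.220000 + 2.243438)/2 = 2.231719
  f(c_6) = f(2.231719) = -0.019431
  f(a) × f(c) ≥ 0, new interval: [2.231719, 2.243438]

After 6 iteration(s), the approximation is c_6 = 2.231719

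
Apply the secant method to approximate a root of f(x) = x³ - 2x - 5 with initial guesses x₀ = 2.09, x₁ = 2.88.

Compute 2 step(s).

f(x) = x³ - 2x - 5
x₀ = 2.09, x₁ = 2.88

Secant formula: x_{n+1} = x_n - f(x_n)(x_n - x_{n-1})/(f(x_n) - f(x_{n-1}))

Iteration 1:
  f(2.090000) = -0.050671
  f(2.880000) = 13.127872
  x_2 = 2.880000 - 13.127872×(2.880000 - 2.090000)/(13.127872 - (-0.050671))
       = 2.093038
Iteration 2:
  f(2.880000) = 13.127872
  f(2.093038) = -0.016884
  x_3 = 2.093038 - (-0.016884)×(2.093038 - 2.880000)/(-0.016884 - 13.127872)
       = 2.094048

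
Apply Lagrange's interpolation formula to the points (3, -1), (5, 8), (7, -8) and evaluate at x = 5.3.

Lagrange interpolation formula:
P(x) = Σ yᵢ × Lᵢ(x)
where Lᵢ(x) = Π_{j≠i} (x - xⱼ)/(xᵢ - xⱼ)

L_0(5.3) = (5.3 - 5)/(3 - 5) × (5.3 - 7)/(3 - 7) = -0.063750
L_1(5.3) = (5.3 - 3)/(5 - 3) × (5.3 - 7)/(5 - 7) = 0.977500
L_2(5.3) = (5.3 - 3)/(7 - 3) × (5.3 - 5)/(7 - 5) = 0.086250

P(5.3) = (-1)×L_0(5.3) + 8×L_1(5.3) + (-8)×L_2(5.3)
P(5.3) = 7.193750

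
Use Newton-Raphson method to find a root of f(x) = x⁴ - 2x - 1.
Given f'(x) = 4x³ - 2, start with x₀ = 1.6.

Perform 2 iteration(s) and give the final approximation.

f(x) = x⁴ - 2x - 1
f'(x) = 4x³ - 2
x₀ = 1.6

Newton-Raphson formula: x_{n+1} = x_n - f(x_n)/f'(x_n)

Iteration 1:
  f(1.600000) = 2.353600
  f'(1.600000) = 14.384000
  x_1 = 1.600000 - 2.353600/14.384000 = 1.436374
Iteration 2:
  f(1.436374) = 0.383921
  f'(1.436374) = 9.853930
  x_2 = 1.436374 - 0.383921/9.853930 = 1.397413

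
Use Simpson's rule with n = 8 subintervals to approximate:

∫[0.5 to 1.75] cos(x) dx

f(x) = cos(x)
a = 0.5, b = 1.75, n = 8
h = (b - a)/n = 0.156250

Simpson's rule: (h/3)[f(x₀) + 4f(x₁) + 2f(x₂) + ... + f(xₙ)]

x_0 = 0.5000, f(x_0) = 0.877583, coefficient = 1
x_1 = 0.6562, f(x_1) = 0.792286, coefficient = 4
x_2 = 0.8125, f(x_2) = 0.687686, coefficient = 2
x_3 = 0.9688, f(x_3) = 0.566330, coefficient = 4
x_4 = 1.1250, f(x_4) = 0.431177, coefficient = 2
x_5 = 1.2812, f(x_5) = 0.285517, coefficient = 4
x_6 = 1.4375, f(x_6) = 0.132902, coefficient = 2
x_7 = 1.5938, f(x_7) = -0.022952, coefficient = 4
x_8 = 1.7500, f(x_8) = -0.178246, coefficient = 1

I ≈ (0.156250/3) × 9.687592 = 0.504562
Exact value: 0.504560
Error: 0.000002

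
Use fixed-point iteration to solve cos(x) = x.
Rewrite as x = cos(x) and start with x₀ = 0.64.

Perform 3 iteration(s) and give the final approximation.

Equation: cos(x) = x
Fixed-point form: x = cos(x)
x₀ = 0.64

x_1 = g(0.640000) = 0.802096
x_2 = g(0.802096) = 0.695202
x_3 = g(0.695202) = 0.767924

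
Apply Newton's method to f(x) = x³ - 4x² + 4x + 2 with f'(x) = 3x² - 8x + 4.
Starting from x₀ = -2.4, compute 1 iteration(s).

f(x) = x³ - 4x² + 4x + 2
f'(x) = 3x² - 8x + 4
x₀ = -2.4

Newton-Raphson formula: x_{n+1} = x_n - f(x_n)/f'(x_n)

Iteration 1:
  f(-2.400000) = -44.464000
  f'(-2.400000) = 40.480000
  x_1 = -2.400000 - (-44.464000)/40.480000 = -1.301581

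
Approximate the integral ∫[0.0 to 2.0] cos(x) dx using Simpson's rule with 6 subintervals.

f(x) = cos(x)
a = 0.0, b = 2.0, n = 6
h = (b - a)/n = 0.333333

Simpson's rule: (h/3)[f(x₀) + 4f(x₁) + 2f(x₂) + ... + f(xₙ)]

x_0 = 0.0000, f(x_0) = 1.000000, coefficient = 1
x_1 = 0.3333, f(x_1) = 0.944957, coefficient = 4
x_2 = 0.6667, f(x_2) = 0.785887, coefficient = 2
x_3 = 1.0000, f(x_3) = 0.540302, coefficient = 4
x_4 = 1.3333, f(x_4) = 0.235238, coefficient = 2
x_5 = 1.6667, f(x_5) = -0.095724, coefficient = 4
x_6 = 2.0000, f(x_6) = -0.416147, coefficient = 1

I ≈ (0.333333/3) × 8.184246 = 0.909361
Exact value: 0.909297
Error: 0.000063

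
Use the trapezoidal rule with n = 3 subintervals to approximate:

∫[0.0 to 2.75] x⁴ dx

f(x) = x⁴
a = 0.0, b = 2.75, n = 3
h = (b - a)/n = 0.916667

Trapezoidal rule: (h/2)[f(x₀) + 2f(x₁) + 2f(x₂) + ... + f(xₙ)]

x_0 = 0.0000, f(x_0) = 0.000000, coefficient = 1
x_1 = 0.9167, f(x_1) = 0.706067, coefficient = 2
x_2 = 1.8333, f(x_2) = 11.297068, coefficient = 2
x_3 = 2.7500, f(x_3) = 57.191406, coefficient = 1

I ≈ (0.916667/2) × 81.197676 = 37.215601
Exact value: 31.455273
Error: 5.760328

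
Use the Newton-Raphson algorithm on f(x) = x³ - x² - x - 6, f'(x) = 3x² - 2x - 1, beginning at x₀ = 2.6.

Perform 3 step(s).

f(x) = x³ - x² - x - 6
f'(x) = 3x² - 2x - 1
x₀ = 2.6

Newton-Raphson formula: x_{n+1} = x_n - f(x_n)/f'(x_n)

Iteration 1:
  f(2.600000) = 2.216000
  f'(2.600000) = 14.080000
  x_1 = 2.600000 - 2.216000/14.080000 = 2.442614
Iteration 2:
  f(2.442614) = 0.164541
  f'(2.442614) = 12.013857
  x_2 = 2.442614 - 0.164541/12.013857 = 2.428918
Iteration 3:
  f(2.428918) = 0.001184
  f'(2.428918) = 11.841089
  x_3 = 2.428918 - 0.001184/11.841089 = 2.428818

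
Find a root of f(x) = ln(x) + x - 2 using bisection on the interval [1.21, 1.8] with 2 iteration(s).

f(x) = ln(x) + x - 2
Initial interval: [1.21, 1.8]

Iteration 1:
  c_1 = (1.210000 + 1.800000)/2 = 1.505000
  f(c_1) = f(1.505000) = -0.086207
  f(a) × f(c) ≥ 0, new interval: [1.505000, 1.800000]
Iteration 2:
  c_2 = (1.505000 + 1.800000)/2 = 1.652500
  f(c_2) = f(1.652500) = 0.154789
  f(a) × f(c) < 0, new interval: [1.505000, 1.652500]

After 2 iteration(s), the approximation is c_2 = 1.652500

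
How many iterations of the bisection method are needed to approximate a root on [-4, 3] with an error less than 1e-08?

We need (b-a)/2^n ≤ 1e-08
(3 - (-4))/2^n ≤ 1e-08
7/2^n ≤ 1e-08
2^n ≥ 700000000
n ≥ log₂(700000000) = 29.38
n ≥ 30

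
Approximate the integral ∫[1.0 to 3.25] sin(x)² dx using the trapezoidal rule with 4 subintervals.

f(x) = sin(x)²
a = 1.0, b = 3.25, n = 4
h = (b - a)/n = 0.562500

Trapezoidal rule: (h/2)[f(x₀) + 2f(x₁) + 2f(x₂) + ... + f(xₙ)]

x_0 = 1.0000, f(x_0) = 0.708073, coefficient = 1
x_1 = 1.5625, f(x_1) = 0.999931, coefficient = 2
x_2 = 2.1250, f(x_2) = 0.723044, coefficient = 2
x_3 = 2.6875, f(x_3) = 0.192411, coefficient = 2
x_4 = 3.2500, f(x_4) = 0.011706, coefficient = 1

I ≈ (0.562500/2) × 4.550552 = 1.279843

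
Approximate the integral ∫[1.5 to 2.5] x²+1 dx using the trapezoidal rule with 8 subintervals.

f(x) = x²+1
a = 1.5, b = 2.5, n = 8
h = (b - a)/n = 0.125000

Trapezoidal rule: (h/2)[f(x₀) + 2f(x₁) + 2f(x₂) + ... + f(xₙ)]

x_0 = 1.5000, f(x_0) = 3.250000, coefficient = 1
x_1 = 1.6250, f(x_1) = 3.640625, coefficient = 2
x_2 = 1.7500, f(x_2) = 4.062500, coefficient = 2
x_3 = 1.8750, f(x_3) = 4.515625, coefficient = 2
x_4 = 2.0000, f(x_4) = 5.000000, coefficient = 2
x_5 = 2.1250, f(x_5) = 5.515625, coefficient = 2
x_6 = 2.2500, f(x_6) = 6.062500, coefficient = 2
x_7 = 2.3750, f(x_7) = 6.640625, coefficient = 2
x_8 = 2.5000, f(x_8) = 7.250000, coefficient = 1

I ≈ (0.125000/2) × 81.375000 = 5.085938
Exact value: 5.083333
Error: 0.002604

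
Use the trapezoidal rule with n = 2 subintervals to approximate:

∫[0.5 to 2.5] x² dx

f(x) = x²
a = 0.5, b = 2.5, n = 2
h = (b - a)/n = 1.000000

Trapezoidal rule: (h/2)[f(x₀) + 2f(x₁) + 2f(x₂) + ... + f(xₙ)]

x_0 = 0.5000, f(x_0) = 0.250000, coefficient = 1
x_1 = 1.5000, f(x_1) = 2.250000, coefficient = 2
x_2 = 2.5000, f(x_2) = 6.250000, coefficient = 1

I ≈ (1.000000/2) × 11.000000 = 5.500000
Exact value: 5.166667
Error: 0.333333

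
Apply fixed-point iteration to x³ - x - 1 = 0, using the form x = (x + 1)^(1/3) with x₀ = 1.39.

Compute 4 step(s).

Equation: x³ - x - 1 = 0
Fixed-point form: x = (x + 1)^(1/3)
x₀ = 1.39

x_1 = g(1.390000) = 1.337004
x_2 = g(1.337004) = 1.327048
x_3 = g(1.327048) = 1.325160
x_4 = g(1.325160) = 1.324802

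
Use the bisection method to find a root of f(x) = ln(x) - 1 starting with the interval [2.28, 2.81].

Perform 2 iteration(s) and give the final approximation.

f(x) = ln(x) - 1
Initial interval: [2.28, 2.81]

Iteration 1:
  c_1 = (2.280000 + 2.810000)/2 = 2.545000
  f(c_1) = f(2.545000) = -0.065869
  f(a) × f(c) ≥ 0, new interval: [2.545000, 2.810000]
Iteration 2:
  c_2 = (2.545000 + 2.810000)/2 = 2.677500
  f(c_2) = f(2.677500) = -0.015116
  f(a) × f(c) ≥ 0, new interval: [2.677500, 2.810000]

After 2 iteration(s), the approximation is c_2 = 2.677500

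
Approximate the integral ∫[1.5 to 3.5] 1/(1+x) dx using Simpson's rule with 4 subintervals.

f(x) = 1/(1+x)
a = 1.5, b = 3.5, n = 4
h = (b - a)/n = 0.500000

Simpson's rule: (h/3)[f(x₀) + 4f(x₁) + 2f(x₂) + ... + f(xₙ)]

x_0 = 1.5000, f(x_0) = 0.400000, coefficient = 1
x_1 = 2.0000, f(x_1) = 0.333333, coefficient = 4
x_2 = 2.5000, f(x_2) = 0.285714, coefficient = 2
x_3 = 3.0000, f(x_3) = 0.250000, coefficient = 4
x_4 = 3.5000, f(x_4) = 0.222222, coefficient = 1

I ≈ (0.500000/3) × 3.526984 = 0.587831
Exact value: 0.587787
Error: 0.000044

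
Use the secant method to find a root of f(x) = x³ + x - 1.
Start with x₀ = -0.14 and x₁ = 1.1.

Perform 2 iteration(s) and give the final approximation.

f(x) = x³ + x - 1
x₀ = -0.14, x₁ = 1.1

Secant formula: x_{n+1} = x_n - f(x_n)(x_n - x_{n-1})/(f(x_n) - f(x_{n-1}))

Iteration 1:
  f(-0.140000) = -1.142744
  f(1.100000) = 1.431000
  x_2 = 1.100000 - 1.431000×(1.100000 - (-0.140000))/(1.431000 - (-1.142744))
       = 0.410561
Iteration 2:
  f(1.100000) = 1.431000
  f(0.410561) = -0.520235
  x_3 = 0.410561 - (-0.520235)×(0.410561 - 1.100000)/(-0.520235 - 1.431000)
       = 0.594378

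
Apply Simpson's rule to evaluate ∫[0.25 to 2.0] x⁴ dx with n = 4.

f(x) = x⁴
a = 0.25, b = 2.0, n = 4
h = (b - a)/n = 0.437500

Simpson's rule: (h/3)[f(x₀) + 4f(x₁) + 2f(x₂) + ... + f(xₙ)]

x_0 = 0.2500, f(x_0) = 0.003906, coefficient = 1
x_1 = 0.6875, f(x_1) = 0.223404, coefficient = 4
x_2 = 1.1250, f(x_2) = 1.601807, coefficient = 2
x_3 = 1.5625, f(x_3) = 5.960464, coefficient = 4
x_4 = 2.0000, f(x_4) = 16.000000, coefficient = 1

I ≈ (0.437500/3) × 43.942993 = 6.408353
Exact value: 6.399805
Error: 0.008548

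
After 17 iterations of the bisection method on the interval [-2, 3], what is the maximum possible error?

Bisection error bound: |error| ≤ (b-a)/2^n
|error| ≤ (3 - (-2))/2^17 = 5/2^17
|error| ≤ 0.0000381470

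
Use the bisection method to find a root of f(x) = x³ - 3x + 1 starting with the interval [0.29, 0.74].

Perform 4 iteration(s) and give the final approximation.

f(x) = x³ - 3x + 1
Initial interval: [0.29, 0.74]

Iteration 1:
  c_1 = (0.290000 + 0.740000)/2 = 0.515000
  f(c_1) = f(0.515000) = -0.408409
  f(a) × f(c) < 0, new interval: [0.290000, 0.515000]
Iteration 2:
  c_2 = (0.290000 + 0.515000)/2 = 0.402500
  f(c_2) = f(0.402500) = -0.142292
  f(a) × f(c) < 0, new interval: [0.290000, 0.402500]
Iteration 3:
  c_3 = (0.290000 + 0.402500)/2 = 0.346250
  f(c_3) = f(0.346250) = 0.002762
  f(a) × f(c) ≥ 0, new interval: [0.346250, 0.402500]
Iteration 4:
  c_4 = (0.346250 + 0.402500)/2 = 0.374375
  f(c_4) = f(0.374375) = -0.070654
  f(a) × f(c) < 0, new interval: [0.346250, 0.374375]

After 4 iteration(s), the approximation is c_4 = 0.374375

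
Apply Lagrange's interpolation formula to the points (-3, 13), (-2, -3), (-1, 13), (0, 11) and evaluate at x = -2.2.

Lagrange interpolation formula:
P(x) = Σ yᵢ × Lᵢ(x)
where Lᵢ(x) = Π_{j≠i} (x - xⱼ)/(xᵢ - xⱼ)

L_0(-2.2) = (-2.2 - (-2))/(-3 - (-2)) × (-2.2 - (-1))/(-3 - (-1)) × (-2.2 - 0)/(-3 - 0) = 0.088000
L_1(-2.2) = (-2.2 - (-3))/(-2 - (-3)) × (-2.2 - (-1))/(-2 - (-1)) × (-2.2 - 0)/(-2 - 0) = 1.056000
L_2(-2.2) = (-2.2 - (-3))/(-1 - (-3)) × (-2.2 - (-2))/(-1 - (-2)) × (-2.2 - 0)/(-1 - 0) = -0.176000
L_3(-2.2) = (-2.2 - (-3))/(0 - (-3)) × (-2.2 - (-2))/(0 - (-2)) × (-2.2 - (-1))/(0 - (-1)) = 0.032000

P(-2.2) = 13×L_0(-2.2) + (-3)×L_1(-2.2) + 13×L_2(-2.2) + 11×L_3(-2.2)
P(-2.2) = -3.960000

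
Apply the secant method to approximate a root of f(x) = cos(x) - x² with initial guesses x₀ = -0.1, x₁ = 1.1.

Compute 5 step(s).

f(x) = cos(x) - x²
x₀ = -0.1, x₁ = 1.1

Secant formula: x_{n+1} = x_n - f(x_n)(x_n - x_{n-1})/(f(x_n) - f(x_{n-1}))

Iteration 1:
  f(-0.100000) = 0.985004
  f(1.100000) = -0.756404
  x_2 = 1.100000 - (-0.756404)×(1.100000 - (-0.100000))/(-0.756404 - 0.985004)
       = 0.578764
Iteration 2:
  f(1.100000) = -0.756404
  f(0.578764) = 0.502172
  x_3 = 0.578764 - 0.502172×(0.578764 - 1.100000)/(0.502172 - (-0.756404))
       = 0.786737
Iteration 3:
  f(0.578764) = 0.502172
  f(0.786737) = 0.087204
  x_4 = 0.786737 - 0.087204×(0.786737 - 0.578764)/(0.087204 - 0.502172)
       = 0.830442
Iteration 4:
  f(0.786737) = 0.087204
  f(0.830442) = -0.015084
  x_5 = 0.830442 - (-0.015084)×(0.830442 - 0.786737)/(-0.015084 - 0.087204)
       = 0.823997
Iteration 5:
  f(0.830442) = -0.015084
  f(0.823997) = 0.000323
  x_6 = 0.823997 - 0.000323×(0.823997 - 0.830442)/(0.000323 - (-0.015084))
       = 0.824132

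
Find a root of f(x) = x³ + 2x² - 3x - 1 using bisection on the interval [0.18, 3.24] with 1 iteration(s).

f(x) = x³ + 2x² - 3x - 1
Initial interval: [0.18, 3.24]

Iteration 1:
  c_1 = (0.180000 + 3.240000)/2 = 1.710000
  f(c_1) = f(1.710000) = 4.718411
  f(a) × f(c) < 0, new interval: [0.180000, 1.710000]

After 1 iteration(s), the approximation is c_1 = 1.710000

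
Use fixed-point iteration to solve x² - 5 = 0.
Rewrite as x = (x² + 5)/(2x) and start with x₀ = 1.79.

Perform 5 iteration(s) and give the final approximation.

Equation: x² - 5 = 0
Fixed-point form: x = (x² + 5)/(2x)
x₀ = 1.79

x_1 = g(1.790000) = 2.291648
x_2 = g(2.291648) = 2.236742
x_3 = g(2.236742) = 2.236068
x_4 = g(2.236068) = 2.236068
x_5 = g(2.236068) = 2.236068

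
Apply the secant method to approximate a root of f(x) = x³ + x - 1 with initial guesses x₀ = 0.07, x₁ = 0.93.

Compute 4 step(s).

f(x) = x³ + x - 1
x₀ = 0.07, x₁ = 0.93

Secant formula: x_{n+1} = x_n - f(x_n)(x_n - x_{n-1})/(f(x_n) - f(x_{n-1}))

Iteration 1:
  f(0.070000) = -0.929657
  f(0.930000) = 0.734357
  x_2 = 0.930000 - 0.734357×(0.930000 - 0.070000)/(0.734357 - (-0.929657))
       = 0.550468
Iteration 2:
  f(0.930000) = 0.734357
  f(0.550468) = -0.282732
  x_3 = 0.550468 - (-0.282732)×(0.550468 - 0.930000)/(-0.282732 - 0.734357)
       = 0.655971
Iteration 3:
  f(0.550468) = -0.282732
  f(0.655971) = -0.061766
  x_4 = 0.655971 - (-0.061766)×(0.655971 - 0.550468)/(-0.061766 - (-0.282732))
       = 0.685462
Iteration 4:
  f(0.655971) = -0.061766
  f(0.685462) = 0.007532
  x_5 = 0.685462 - 0.007532×(0.685462 - 0.655971)/(0.007532 - (-0.061766))
       = 0.682257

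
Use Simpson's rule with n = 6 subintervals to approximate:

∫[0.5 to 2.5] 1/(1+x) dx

f(x) = 1/(1+x)
a = 0.5, b = 2.5, n = 6
h = (b - a)/n = 0.333333

Simpson's rule: (h/3)[f(x₀) + 4f(x₁) + 2f(x₂) + ... + f(xₙ)]

x_0 = 0.5000, f(x_0) = 0.666667, coefficient = 1
x_1 = 0.8333, f(x_1) = 0.545455, coefficient = 4
x_2 = 1.1667, f(x_2) = 0.461538, coefficient = 2
x_3 = 1.5000, f(x_3) = 0.400000, coefficient = 4
x_4 = 1.8333, f(x_4) = 0.352941, coefficient = 2
x_5 = 2.1667, f(x_5) = 0.315789, coefficient = 4
x_6 = 2.5000, f(x_6) = 0.285714, coefficient = 1

I ≈ (0.333333/3) × 7.626316 = 0.847368
Exact value: 0.847298
Error: 0.000071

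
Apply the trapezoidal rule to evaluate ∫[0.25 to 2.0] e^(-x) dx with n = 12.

f(x) = e^(-x)
a = 0.25, b = 2.0, n = 12
h = (b - a)/n = 0.145833

Trapezoidal rule: (h/2)[f(x₀) + 2f(x₁) + 2f(x₂) + ... + f(xₙ)]

x_0 = 0.2500, f(x_0) = 0.778801, coefficient = 1
x_1 = 0.3958, f(x_1) = 0.673119, coefficient = 2
x_2 = 0.5417, f(x_2) = 0.581778, coefficient = 2
x_3 = 0.6875, f(x_3) = 0.502832, coefficient = 2
x_4 = 0.8333, f(x_4) = 0.434598, coefficient = 2
x_5 = 0.9792, f(x_5) = 0.375624, coefficient = 2
x_6 = 1.1250, f(x_6) = 0.324652, coefficient = 2
x_7 = 1.2708, f(x_7) = 0.280598, coefficient = 2
x_8 = 1.4167, f(x_8) = 0.242521, coefficient = 2
x_9 = 1.5625, f(x_9) = 0.209611, coefficient = 2
x_10 = 1.7083, f(x_10) = 0.181167, coefficient = 2
x_11 = 1.8542, f(x_11) = 0.156583, coefficient = 2
x_12 = 2.0000, f(x_12) = 0.135335, coefficient = 1

I ≈ (0.145833/2) × 8.840304 = 0.644605
Exact value: 0.643465
Error: 0.001140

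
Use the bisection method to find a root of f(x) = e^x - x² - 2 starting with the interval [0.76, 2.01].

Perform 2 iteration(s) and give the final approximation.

f(x) = e^x - x² - 2
Initial interval: [0.76, 2.01]

Iteration 1:
  c_1 = (0.760000 + 2.010000)/2 = 1.385000
  f(c_1) = f(1.385000) = 0.076601
  f(a) × f(c) < 0, new interval: [0.760000, 1.385000]
Iteration 2:
  c_2 = (0.760000 + 1.385000)/2 = 1.072500
  f(c_2) = f(1.072500) = -0.227579
  f(a) × f(c) ≥ 0, new interval: [1.072500, 1.385000]

After 2 iteration(s), the approximation is c_2 = 1.072500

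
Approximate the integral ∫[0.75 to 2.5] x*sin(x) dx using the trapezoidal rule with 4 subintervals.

f(x) = x*sin(x)
a = 0.75, b = 2.5, n = 4
h = (b - a)/n = 0.437500

Trapezoidal rule: (h/2)[f(x₀) + 2f(x₁) + 2f(x₂) + ... + f(xₙ)]

x_0 = 0.7500, f(x_0) = 0.511229, coefficient = 1
x_1 = 1.1875, f(x_1) = 1.101331, coefficient = 2
x_2 = 1.6250, f(x_2) = 1.622613, coefficient = 2
x_3 = 2.0625, f(x_3) = 1.818155, coefficient = 2
x_4 = 2.5000, f(x_4) = 1.496180, coefficient = 1

I ≈ (0.437500/2) × 11.091609 = 2.426290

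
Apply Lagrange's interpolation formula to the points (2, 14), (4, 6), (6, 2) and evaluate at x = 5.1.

Lagrange interpolation formula:
P(x) = Σ yᵢ × Lᵢ(x)
where Lᵢ(x) = Π_{j≠i} (x - xⱼ)/(xᵢ - xⱼ)

L_0(5.1) = (5.1 - 4)/(2 - 4) × (5.1 - 6)/(2 - 6) = -0.123750
L_1(5.1) = (5.1 - 2)/(4 - 2) × (5.1 - 6)/(4 - 6) = 0.697500
L_2(5.1) = (5.1 - 2)/(6 - 2) × (5.1 - 4)/(6 - 4) = 0.426250

P(5.1) = 14×L_0(5.1) + 6×L_1(5.1) + 2×L_2(5.1)
P(5.1) = 3.305000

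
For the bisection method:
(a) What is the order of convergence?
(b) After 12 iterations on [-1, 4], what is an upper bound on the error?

(a) Bisection has linear (order 1) convergence; the error is halved each step.

(b) Error bound = (b-a)/2^n = (4 - (-1))/2^{12}
    = 5/2^{12}

(a) 1 (linear); (b) error ≤ 1.22e-03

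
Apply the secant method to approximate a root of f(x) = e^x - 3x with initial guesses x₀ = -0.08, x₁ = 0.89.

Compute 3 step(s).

f(x) = e^x - 3x
x₀ = -0.08, x₁ = 0.89

Secant formula: x_{n+1} = x_n - f(x_n)(x_n - x_{n-1})/(f(x_n) - f(x_{n-1}))

Iteration 1:
  f(-0.080000) = 1.163116
  f(0.890000) = -0.234870
  x_2 = 0.890000 - (-0.234870)×(0.890000 - (-0.080000))/(-0.234870 - 1.163116)
       = 0.727034
Iteration 2:
  f(0.890000) = -0.234870
  f(0.727034) = -0.112167
  x_3 = 0.727034 - (-0.112167)×(0.727034 - 0.890000)/(-0.112167 - (-0.234870))
       = 0.578062
Iteration 3:
  f(0.727034) = -0.112167
  f(0.578062) = 0.048395
  x_4 = 0.578062 - 0.048395×(0.578062 - 0.727034)/(0.048395 - (-0.112167))
       = 0.622963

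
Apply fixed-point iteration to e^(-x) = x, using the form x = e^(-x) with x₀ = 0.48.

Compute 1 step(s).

Equation: e^(-x) = x
Fixed-point form: x = e^(-x)
x₀ = 0.48

x_1 = g(0.480000) = 0.618783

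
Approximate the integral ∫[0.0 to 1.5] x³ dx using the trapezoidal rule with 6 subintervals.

f(x) = x³
a = 0.0, b = 1.5, n = 6
h = (b - a)/n = 0.250000

Trapezoidal rule: (h/2)[f(x₀) + 2f(x₁) + 2f(x₂) + ... + f(xₙ)]

x_0 = 0.0000, f(x_0) = 0.000000, coefficient = 1
x_1 = 0.2500, f(x_1) = 0.015625, coefficient = 2
x_2 = 0.5000, f(x_2) = 0.125000, coefficient = 2
x_3 = 0.7500, f(x_3) = 0.421875, coefficient = 2
x_4 = 1.0000, f(x_4) = 1.000000, coefficient = 2
x_5 = 1.2500, f(x_5) = 1.953125, coefficient = 2
x_6 = 1.5000, f(x_6) = 3.375000, coefficient = 1

I ≈ (0.250000/2) × 10.406250 = 1.300781
Exact value: 1.265625
Error: 0.035156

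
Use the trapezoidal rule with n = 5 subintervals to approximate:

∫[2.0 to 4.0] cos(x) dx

f(x) = cos(x)
a = 2.0, b = 4.0, n = 5
h = (b - a)/n = 0.400000

Trapezoidal rule: (h/2)[f(x₀) + 2f(x₁) + 2f(x₂) + ... + f(xₙ)]

x_0 = 2.0000, f(x_0) = -0.416147, coefficient = 1
x_1 = 2.4000, f(x_1) = -0.737394, coefficient = 2
x_2 = 2.8000, f(x_2) = -0.942222, coefficient = 2
x_3 = 3.2000, f(x_3) = -0.998295, coefficient = 2
x_4 = 3.6000, f(x_4) = -0.896758, coefficient = 2
x_5 = 4.0000, f(x_5) = -0.653644, coefficient = 1

I ≈ (0.400000/2) × -8.219129 = -1.643826
Exact value: -1.666100
Error: 0.022274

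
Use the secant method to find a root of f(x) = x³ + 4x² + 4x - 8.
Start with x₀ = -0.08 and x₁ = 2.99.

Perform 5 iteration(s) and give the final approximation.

f(x) = x³ + 4x² + 4x - 8
x₀ = -0.08, x₁ = 2.99

Secant formula: x_{n+1} = x_n - f(x_n)(x_n - x_{n-1})/(f(x_n) - f(x_{n-1}))

Iteration 1:
  f(-0.080000) = -8.294912
  f(2.990000) = 66.451299
  x_2 = 2.990000 - 66.451299×(2.990000 - (-0.080000))/(66.451299 - (-8.294912))
       = 0.260691
Iteration 2:
  f(2.990000) = 66.451299
  f(0.260691) = -6.667679
  x_3 = 0.260691 - (-6.667679)×(0.260691 - 2.990000)/(-6.667679 - 66.451299)
       = 0.509575
Iteration 3:
  f(0.260691) = -6.667679
  f(0.509575) = -4.790710
  x_4 = 0.509575 - (-4.790710)×(0.509575 - 0.260691)/(-4.790710 - (-6.667679))
       = 1.144819
Iteration 4:
  f(0.509575) = -4.790710
  f(1.144819) = 3.322126
  x_5 = 1.144819 - 3.322126×(1.144819 - 0.509575)/(3.322126 - (-4.790710))
       = 0.884693
Iteration 5:
  f(1.144819) = 3.322126
  f(0.884693) = -0.638069
  x_6 = 0.884693 - (-0.638069)×(0.884693 - 1.144819)/(-0.638069 - 3.322126)
       = 0.926605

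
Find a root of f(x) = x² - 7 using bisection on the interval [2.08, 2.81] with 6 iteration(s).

f(x) = x² - 7
Initial interval: [2.08, 2.81]

Iteration 1:
  c_1 = (2.080000 + 2.810000)/2 = 2.445000
  f(c_1) = f(2.445000) = -1.021975
  f(a) × f(c) ≥ 0, new interval: [2.445000, 2.810000]
Iteration 2:
  c_2 = (2.445000 + 2.810000)/2 = 2.627500
  f(c_2) = f(2.627500) = -0.096244
  f(a) × f(c) ≥ 0, new interval: [2.627500, 2.810000]
Iteration 3:
  c_3 = (2.627500 + 2.810000)/2 = 2.718750
  f(c_3) = f(2.718750) = 0.391602
  f(a) × f(c) < 0, new interval: [2.627500, 2.718750]
Iteration 4:
  c_4 = (2.627500 + 2.718750)/2 = 2.673125
  f(c_4) = f(2.673125) = 0.145597
  f(a) × f(c) < 0, new interval: [2.627500, 2.673125]
Iteration 5:
  c_5 = (2.627500 + 2.673125)/2 = 2.650313
  f(c_5) = f(2.650313) = 0.024156
  f(a) × f(c) < 0, new interval: [2.627500, 2.650313]
Iteration 6:
  c_6 = (2.627500 + 2.650313)/2 = 2.638906
  f(c_6) = f(2.638906) = -0.036174
  f(a) × f(c) ≥ 0, new interval: [2.638906, 2.650313]

After 6 iteration(s), the approximation is c_6 = 2.638906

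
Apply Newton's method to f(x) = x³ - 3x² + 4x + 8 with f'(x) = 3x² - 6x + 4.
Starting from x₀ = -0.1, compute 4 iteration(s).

f(x) = x³ - 3x² + 4x + 8
f'(x) = 3x² - 6x + 4
x₀ = -0.1

Newton-Raphson formula: x_{n+1} = x_n - f(x_n)/f'(x_n)

Iteration 1:
  f(-0.100000) = 7.569000
  f'(-0.100000) = 4.630000
  x_1 = -0.100000 - 7.569000/4.630000 = -1.734773
Iteration 2:
  f(-1.734773) = -13.188100
  f'(-1.734773) = 23.436954
  x_2 = -1.734773 - (-13.188100)/23.436954 = -1.172068
Iteration 3:
  f(-1.172068) = -2.419620
  f'(-1.172068) = 15.153636
  x_3 = -1.172068 - (-2.419620)/15.153636 = -1.012395
Iteration 4:
  f(-1.012395) = -0.162062
  f'(-1.012395) = 13.149204
  x_4 = -1.012395 - (-0.162062)/13.149204 = -1.000070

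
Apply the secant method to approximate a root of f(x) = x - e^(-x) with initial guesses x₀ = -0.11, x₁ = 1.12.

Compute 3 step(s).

f(x) = x - e^(-x)
x₀ = -0.11, x₁ = 1.12

Secant formula: x_{n+1} = x_n - f(x_n)(x_n - x_{n-1})/(f(x_n) - f(x_{n-1}))

Iteration 1:
  f(-0.110000) = -1.226278
  f(1.120000) = 0.793720
  x_2 = 1.120000 - 0.793720×(1.120000 - (-0.110000))/(0.793720 - (-1.226278))
       = 0.636695
Iteration 2:
  f(1.120000) = 0.793720
  f(0.636695) = 0.107657
  x_3 = 0.636695 - 0.107657×(0.636695 - 1.120000)/(0.107657 - 0.793720)
       = 0.560855
Iteration 3:
  f(0.636695) = 0.107657
  f(0.560855) = -0.009866
  x_4 = 0.560855 - (-0.009866)×(0.560855 - 0.636695)/(-0.009866 - 0.107657)
       = 0.567222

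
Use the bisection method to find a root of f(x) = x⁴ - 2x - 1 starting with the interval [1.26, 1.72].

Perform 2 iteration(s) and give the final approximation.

f(x) = x⁴ - 2x - 1
Initial interval: [1.26, 1.72]

Iteration 1:
  c_1 = (1.260000 + 1.720000)/2 = 1.490000
  f(c_1) = f(1.490000) = 0.948844
  f(a) × f(c) < 0, new interval: [1.260000, 1.490000]
Iteration 2:
  c_2 = (1.260000 + 1.490000)/2 = 1.375000
  f(c_2) = f(1.375000) = -0.175537
  f(a) × f(c) ≥ 0, new interval: [1.375000, 1.490000]

After 2 iteration(s), the approximation is c_2 = 1.375000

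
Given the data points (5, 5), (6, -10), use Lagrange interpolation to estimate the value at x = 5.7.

Lagrange interpolation formula:
P(x) = Σ yᵢ × Lᵢ(x)
where Lᵢ(x) = Π_{j≠i} (x - xⱼ)/(xᵢ - xⱼ)

L_0(5.7) = (5.7 - 6)/(5 - 6) = 0.300000
L_1(5.7) = (5.7 - 5)/(6 - 5) = 0.700000

P(5.7) = 5×L_0(5.7) + (-10)×L_1(5.7)
P(5.7) = -5.500000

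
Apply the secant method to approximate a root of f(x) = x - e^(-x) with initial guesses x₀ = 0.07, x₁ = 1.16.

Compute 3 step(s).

f(x) = x - e^(-x)
x₀ = 0.07, x₁ = 1.16

Secant formula: x_{n+1} = x_n - f(x_n)(x_n - x_{n-1})/(f(x_n) - f(x_{n-1}))

Iteration 1:
  f(0.070000) = -0.862394
  f(1.160000) = 0.846514
  x_2 = 1.160000 - 0.846514×(1.160000 - 0.070000)/(0.846514 - (-0.862394))
       = 0.620064
Iteration 2:
  f(1.160000) = 0.846514
  f(0.620064) = 0.082155
  x_3 = 0.620064 - 0.082155×(0.620064 - 1.160000)/(0.082155 - 0.846514)
       = 0.562031
Iteration 3:
  f(0.620064) = 0.082155
  f(0.562031) = -0.008019
  x_4 = 0.562031 - (-0.008019)×(0.562031 - 0.620064)/(-0.008019 - 0.082155)
       = 0.567192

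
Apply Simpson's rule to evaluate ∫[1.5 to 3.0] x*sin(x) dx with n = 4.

f(x) = x*sin(x)
a = 1.5, b = 3.0, n = 4
h = (b - a)/n = 0.375000

Simpson's rule: (h/3)[f(x₀) + 4f(x₁) + 2f(x₂) + ... + f(xₙ)]

x_0 = 1.5000, f(x_0) = 1.496242, coefficient = 1
x_1 = 1.8750, f(x_1) = 1.788911, coefficient = 4
x_2 = 2.2500, f(x_2) = 1.750665, coefficient = 2
x_3 = 2.6250, f(x_3) = 1.296541, coefficient = 4
x_4 = 3.0000, f(x_4) = 0.423360, coefficient = 1

I ≈ (0.375000/3) × 17.762738 = 2.220342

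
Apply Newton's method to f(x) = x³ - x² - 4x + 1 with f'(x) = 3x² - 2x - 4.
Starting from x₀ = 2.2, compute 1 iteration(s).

f(x) = x³ - x² - 4x + 1
f'(x) = 3x² - 2x - 4
x₀ = 2.2

Newton-Raphson formula: x_{n+1} = x_n - f(x_n)/f'(x_n)

Iteration 1:
  f(2.200000) = -1.992000
  f'(2.200000) = 6.120000
  x_1 = 2.200000 - (-1.992000)/6.120000 = 2.525490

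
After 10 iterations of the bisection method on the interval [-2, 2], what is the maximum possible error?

Bisection error bound: |error| ≤ (b-a)/2^n
|error| ≤ (2 - (-2))/2^10 = 4/2^10
|error| ≤ 0.0039062500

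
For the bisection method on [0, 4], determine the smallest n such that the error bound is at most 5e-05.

We need (b-a)/2^n ≤ 5e-05
(4 - 0)/2^n ≤ 5e-05
4/2^n ≤ 5e-05
2^n ≥ 80000
n ≥ log₂(80000) = 16.29
n ≥ 17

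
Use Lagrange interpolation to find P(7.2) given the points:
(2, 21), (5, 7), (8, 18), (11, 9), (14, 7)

Lagrange interpolation formula:
P(x) = Σ yᵢ × Lᵢ(x)
where Lᵢ(x) = Π_{j≠i} (x - xⱼ)/(xᵢ - xⱼ)

L_0(7.2) = (7.2 - 5)/(2 - 5) × (7.2 - 8)/(2 - 8) × (7.2 - 11)/(2 - 11) × (7.2 - 14)/(2 - 14) = -0.023394
L_1(7.2) = (7.2 - 2)/(5 - 2) × (7.2 - 8)/(5 - 8) × (7.2 - 11)/(5 - 11) × (7.2 - 14)/(5 - 14) = 0.221182
L_2(7.2) = (7.2 - 2)/(8 - 2) × (7.2 - 5)/(8 - 5) × (7.2 - 11)/(8 - 11) × (7.2 - 14)/(8 - 14) = 0.912375
L_3(7.2) = (7.2 - 2)/(11 - 2) × (7.2 - 5)/(11 - 5) × (7.2 - 8)/(11 - 8) × (7.2 - 14)/(11 - 14) = -0.128053
L_4(7.2) = (7.2 - 2)/(14 - 2) × (7.2 - 5)/(14 - 5) × (7.2 - 8)/(14 - 8) × (7.2 - 11)/(14 - 11) = 0.017890

P(7.2) = 21×L_0(7.2) + 7×L_1(7.2) + 18×L_2(7.2) + 9×L_3(7.2) + 7×L_4(7.2)
P(7.2) = 16.452504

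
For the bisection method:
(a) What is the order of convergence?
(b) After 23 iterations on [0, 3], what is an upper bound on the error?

(a) Bisection has linear (order 1) convergence; the error is halved each step.

(b) Error bound = (b-a)/2^n = (3 - 0)/2^{23}
    = 3/2^{23}

(a) 1 (linear); (b) error ≤ 3.58e-07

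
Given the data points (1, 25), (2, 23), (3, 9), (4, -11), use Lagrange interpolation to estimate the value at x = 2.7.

Lagrange interpolation formula:
P(x) = Σ yᵢ × Lᵢ(x)
where Lᵢ(x) = Π_{j≠i} (x - xⱼ)/(xᵢ - xⱼ)

L_0(2.7) = (2.7 - 2)/(1 - 2) × (2.7 - 3)/(1 - 3) × (2.7 - 4)/(1 - 4) = -0.045500
L_1(2.7) = (2.7 - 1)/(2 - 1) × (2.7 - 3)/(2 - 3) × (2.7 - 4)/(2 - 4) = 0.331500
L_2(2.7) = (2.7 - 1)/(3 - 1) × (2.7 - 2)/(3 - 2) × (2.7 - 4)/(3 - 4) = 0.773500
L_3(2.7) = (2.7 - 1)/(4 - 1) × (2.7 - 2)/(4 - 2) × (2.7 - 3)/(4 - 3) = -0.059500

P(2.7) = 25×L_0(2.7) + 23×L_1(2.7) + 9×L_2(2.7) + (-11)×L_3(2.7)
P(2.7) = 14.103000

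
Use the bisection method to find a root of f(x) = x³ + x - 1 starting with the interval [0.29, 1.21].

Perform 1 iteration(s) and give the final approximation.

f(x) = x³ + x - 1
Initial interval: [0.29, 1.21]

Iteration 1:
  c_1 = (0.290000 + 1.210000)/2 = 0.750000
  f(c_1) = f(0.750000) = 0.171875
  f(a) × f(c) < 0, new interval: [0.290000, 0.750000]

After 1 iteration(s), the approximation is c_1 = 0.750000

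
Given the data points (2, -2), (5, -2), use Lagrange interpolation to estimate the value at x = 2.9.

Lagrange interpolation formula:
P(x) = Σ yᵢ × Lᵢ(x)
where Lᵢ(x) = Π_{j≠i} (x - xⱼ)/(xᵢ - xⱼ)

L_0(2.9) = (2.9 - 5)/(2 - 5) = 0.700000
L_1(2.9) = (2.9 - 2)/(5 - 2) = 0.300000

P(2.9) = (-2)×L_0(2.9) + (-2)×L_1(2.9)
P(2.9) = -2.000000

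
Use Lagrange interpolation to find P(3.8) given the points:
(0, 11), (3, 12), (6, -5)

Lagrange interpolation formula:
P(x) = Σ yᵢ × Lᵢ(x)
where Lᵢ(x) = Π_{j≠i} (x - xⱼ)/(xᵢ - xⱼ)

L_0(3.8) = (3.8 - 3)/(0 - 3) × (3.8 - 6)/(0 - 6) = -0.097778
L_1(3.8) = (3.8 - 0)/(3 - 0) × (3.8 - 6)/(3 - 6) = 0.928889
L_2(3.8) = (3.8 - 0)/(6 - 0) × (3.8 - 3)/(6 - 3) = 0.168889

P(3.8) = 11×L_0(3.8) + 12×L_1(3.8) + (-5)×L_2(3.8)
P(3.8) = 9.226667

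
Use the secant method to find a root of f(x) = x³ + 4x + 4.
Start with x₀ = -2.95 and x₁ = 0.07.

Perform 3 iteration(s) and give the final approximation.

f(x) = x³ + 4x + 4
x₀ = -2.95, x₁ = 0.07

Secant formula: x_{n+1} = x_n - f(x_n)(x_n - x_{n-1})/(f(x_n) - f(x_{n-1}))

Iteration 1:
  f(-2.950000) = -33.472375
  f(0.070000) = 4.280343
  x_2 = 0.070000 - 4.280343×(0.070000 - (-2.950000))/(4.280343 - (-33.472375))
       = -0.272403
Iteration 2:
  f(0.070000) = 4.280343
  f(-0.272403) = 2.890176
  x_3 = -0.272403 - 2.890176×(-0.272403 - 0.070000)/(2.890176 - 4.280343)
       = -0.984263
Iteration 3:
  f(-0.272403) = 2.890176
  f(-0.984263) = -0.890577
  x_4 = -0.984263 - (-0.890577)×(-0.984263 - (-0.272403))/(-0.890577 - 2.890176)
       = -0.816580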